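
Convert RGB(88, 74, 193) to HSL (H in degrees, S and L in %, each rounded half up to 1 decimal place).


Normalize: R'=88/255≈0.3451, G'=74/255≈0.2902, B'=193/255≈0.7569
Max=193/255, Min=74/255, Δ=Max-Min=119/255
L = (Max+Min)/2 = (193+74)/510 = 267/510 = 0.52352… → L = 52.4%
L > 0.5 → S = Δ/(2-Max-Min) = 119/(510-193-74) = 119/243 = 0.48971… → S = 49.0%
(the 1/255 factors cancel in S and H, so raw channel differences can be used)
Max is B' → H = 60 × ((R-G)/Δ + 4) = 60 × ((88-74)/119 + 4)
  14/119 + 4 = 0.1176… + 4 = 4.1176…
  H = 60 × 4.1176… = 247.058…° → H = 247.1°
= HSL(247.1°, 49.0%, 52.4%)


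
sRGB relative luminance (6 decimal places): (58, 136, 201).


Linearize each channel (sRGB transfer function): c = v/255; c_lin = c/12.92 if c ≤ 0.04045, else ((c+0.055)/1.055)^2.4
  R: 58/255 ≈ 0.227451 > 0.04045 → ((0.227451+0.055)/1.055)^2.4 ≈ 0.042311
  G: 136/255 ≈ 0.533333 > 0.04045 → ((0.533333+0.055)/1.055)^2.4 ≈ 0.246201
  B: 201/255 ≈ 0.788235 > 0.04045 → ((0.788235+0.055)/1.055)^2.4 ≈ 0.584078
R_lin = 0.042311, G_lin = 0.246201, B_lin = 0.584078
L = 0.2126×R + 0.7152×G + 0.0722×B
L = 0.2126×0.042311 + 0.7152×0.246201 + 0.0722×0.584078
L ≈ 0.227249


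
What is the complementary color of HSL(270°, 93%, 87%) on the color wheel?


Complement = opposite side of color wheel = hue + 180°
H' = (270 + 180) mod 360 = 90°
S and L unchanged.
= HSL(90°, 93%, 87%)


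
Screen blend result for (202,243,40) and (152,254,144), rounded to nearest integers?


Screen: C = 255 - (255-A)×(255-B)/255, rounded to nearest integer
R: 255 - (255-202)×(255-152)/255 = 255 - 5459/255 ≈ 255 - 21.408 = 233.592 → 234
G: 255 - (255-243)×(255-254)/255 = 255 - 12/255 ≈ 255 - 0.047 = 254.953 → 255
B: 255 - (255-40)×(255-144)/255 = 255 - 23865/255 ≈ 255 - 93.588 = 161.412 → 161
= RGB(234, 255, 161)


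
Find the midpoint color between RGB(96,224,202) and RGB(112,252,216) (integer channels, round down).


Midpoint: each channel = ⌊(C₁+C₂)/2⌋
R: ⌊(96+112)/2⌋ = 104
G: ⌊(224+252)/2⌋ = 238
B: ⌊(202+216)/2⌋ = 209
= RGB(104, 238, 209)


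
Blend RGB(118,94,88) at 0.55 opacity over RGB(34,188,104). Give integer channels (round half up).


C = α×F + (1-α)×B, with 1-α = 0.45
R: 0.55×118 + 0.45×34 = 64.90 + 15.30 = 80.20 → 80
G: 0.55×94 + 0.45×188 = 51.70 + 84.60 = 136.30 → 136
B: 0.55×88 + 0.45×104 = 48.40 + 46.80 = 95.20 → 95
= RGB(80, 136, 95)


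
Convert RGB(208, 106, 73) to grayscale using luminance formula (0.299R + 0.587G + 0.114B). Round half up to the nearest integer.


Gray = 0.299×R + 0.587×G + 0.114×B
Gray = 0.299×208 + 0.587×106 + 0.114×73
Gray = 62.192 + 62.222 + 8.322
Gray = 132.736 → round half up → 133
Gray = 133


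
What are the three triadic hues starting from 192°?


Triadic: equally spaced at 120° intervals
H1 = 192°
H2 = (192 + 120) mod 360 = 312°
H3 = (192 + 240) mod 360 = 72°
Triadic = 192°, 312°, 72°


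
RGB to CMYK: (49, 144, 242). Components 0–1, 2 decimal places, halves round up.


R'=49/255≈0.1922, G'=144/255≈0.5647, B'=242/255≈0.9490
K = 1 - max(R',G',B') = 1 - 242/255 = 13/255 = 0.05098… → 0.05
(1-R'-K)/(1-K) simplifies to (max-R)/max with max = 242:
C = (242-49)/242 = 193/242 = 0.79752… → 0.80
M = (242-144)/242 = 98/242 = 0.40495… → 0.40
Y = (242-242)/242 = 0/242 = 0 → 0.00
= CMYK(0.80, 0.40, 0.00, 0.05)


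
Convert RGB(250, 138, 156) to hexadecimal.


R = 250 → FA (hex)
G = 138 → 8A (hex)
B = 156 → 9C (hex)
Hex = #FA8A9C


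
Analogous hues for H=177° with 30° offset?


Base hue: 177°
Left analog: (177 - 30) mod 360 = 147°
Right analog: (177 + 30) mod 360 = 207°
Analogous hues = 147° and 207°


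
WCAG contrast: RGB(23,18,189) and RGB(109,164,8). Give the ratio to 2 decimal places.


Linearize each sRGB channel c=v/255: c/12.92 if c ≤ 0.04045 else ((c+0.055)/1.055)^2.4
L = 0.2126×R_lin + 0.7152×G_lin + 0.0722×B_lin
Color 1 (23,18,189):
  R=23: 23/255≈0.0902 > 0.04045 → ((0.0902+0.055)/1.055)^2.4 ≈ 0.00857
  G=18: 18/255≈0.0706 > 0.04045 → ((0.0706+0.055)/1.055)^2.4 ≈ 0.00605
  B=189: 189/255≈0.7412 > 0.04045 → ((0.7412+0.055)/1.055)^2.4 ≈ 0.50888
  L1 = 0.2126×0.00857 + 0.7152×0.00605 + 0.0722×0.50888 ≈ 0.04289
Color 2 (109,164,8):
  R=109: 109/255≈0.4275 > 0.04045 → ((0.4275+0.055)/1.055)^2.4 ≈ 0.15293
  G=164: 164/255≈0.6431 > 0.04045 → ((0.6431+0.055)/1.055)^2.4 ≈ 0.37124
  B=8: 8/255≈0.0314 ≤ 0.04045 → 0.0314/12.92 ≈ 0.00243
  L2 = 0.2126×0.15293 + 0.7152×0.37124 + 0.0722×0.00243 ≈ 0.29820
Lighter = 0.29820, Darker = 0.04289
Ratio = (L_lighter + 0.05) / (L_darker + 0.05)
Ratio = (0.29820 + 0.05) / (0.04289 + 0.05) = 0.34820 / 0.09289 ≈ 3.7485
Ratio ≈ 3.75:1


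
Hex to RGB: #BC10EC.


BC → 188 (R)
10 → 16 (G)
EC → 236 (B)
= RGB(188, 16, 236)


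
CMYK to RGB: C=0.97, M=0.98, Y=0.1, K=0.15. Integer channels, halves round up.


R = 255 × (1-C) × (1-K) = 255 × 0.03 × 0.85 = 6.5025 → 7
G = 255 × (1-M) × (1-K) = 255 × 0.02 × 0.85 = 4.335 → 4
B = 255 × (1-Y) × (1-K) = 255 × 0.90 × 0.85 = 195.075 → 195
= RGB(7, 4, 195)


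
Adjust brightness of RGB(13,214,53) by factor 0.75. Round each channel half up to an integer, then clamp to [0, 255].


Multiply each channel by 0.75, round half up, clamp to [0, 255]
R: 13×0.75 = 9.75 → round → 10
G: 214×0.75 = 160.5 → round → 161
B: 53×0.75 = 39.75 → round → 40
= RGB(10, 161, 40)


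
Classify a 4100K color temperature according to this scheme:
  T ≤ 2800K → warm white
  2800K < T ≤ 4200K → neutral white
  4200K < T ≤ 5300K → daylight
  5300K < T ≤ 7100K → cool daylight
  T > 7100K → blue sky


Temperature: 4100K
2800K < 4100K ≤ 4200K → neutral white
Classification: neutral white


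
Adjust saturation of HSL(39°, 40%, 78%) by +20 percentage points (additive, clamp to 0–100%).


Original S = 40%
Adjustment = +20 percentage points
New S = 40 + (20) = 60
Clamp to [0, 100] → 60
= HSL(39°, 60%, 78%)


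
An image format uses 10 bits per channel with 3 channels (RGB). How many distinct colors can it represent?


Total bits = 10 bits/channel × 3 channels = 30 bits
Distinct colors = 2^30
= 1,073,741,824 colors


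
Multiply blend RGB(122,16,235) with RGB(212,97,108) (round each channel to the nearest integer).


Multiply: C = A×B/255, rounded to nearest integer
R: 122×212/255 = 25864/255 ≈ 101.427 → 101
G: 16×97/255 = 1552/255 ≈ 6.086 → 6
B: 235×108/255 = 25380/255 ≈ 99.529 → 100
= RGB(101, 6, 100)


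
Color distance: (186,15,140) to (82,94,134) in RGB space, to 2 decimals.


d = √[(R₁-R₂)² + (G₁-G₂)² + (B₁-B₂)²]
d = √[(186-82)² + (15-94)² + (140-134)²]
d = √[10816 + 6241 + 36]
d = √17093
d ≈ 130.74


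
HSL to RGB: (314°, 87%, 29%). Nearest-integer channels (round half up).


H=314°, S=0.87, L=0.29
C = (1-|2L-1|)×S = (1-|-0.42|)×0.87 = 0.5046
H' = H/60 = 314/60 ≈ 5.2333; X = C×(1-|H' mod 2 - 1|) = 0.38686
m = L - C/2 = 0.29 - 0.2523 = 0.0377
Sector ⌊H'⌋ = 5 → (R',G',B') = (0.5046, 0.0, 0.38686)
RGB = ((R'+m)×255, (G'+m)×255, (B'+m)×255) = (138.2865, 9.6135, 108.2628)
Round half up → RGB(138, 10, 108)


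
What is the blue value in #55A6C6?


Color: #55A6C6
R = 55 = 85
G = A6 = 166
B = C6 = 198
Blue = 198


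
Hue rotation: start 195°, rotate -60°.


New hue = (H + rotation) mod 360
New hue = (195 -60) mod 360
= 135 mod 360
= 135°


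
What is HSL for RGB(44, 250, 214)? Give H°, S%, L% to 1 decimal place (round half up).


Normalize: R'=44/255≈0.1725, G'=250/255≈0.9804, B'=214/255≈0.8392
Max=250/255, Min=44/255, Δ=Max-Min=206/255
L = (Max+Min)/2 = (250+44)/510 = 294/510 = 0.57647… → L = 57.6%
L > 0.5 → S = Δ/(2-Max-Min) = 206/(510-250-44) = 206/216 = 0.95370… → S = 95.4%
(the 1/255 factors cancel in S and H, so raw channel differences can be used)
Max is G' → H = 60 × ((B-R)/Δ + 2) = 60 × ((214-44)/206 + 2)
  170/206 + 2 = 0.8252… + 2 = 2.8252…
  H = 60 × 2.8252… = 169.514…° → H = 169.5°
= HSL(169.5°, 95.4%, 57.6%)


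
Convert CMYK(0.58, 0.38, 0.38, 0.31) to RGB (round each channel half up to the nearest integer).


R = 255 × (1-C) × (1-K) = 255 × 0.42 × 0.69 = 73.899 → 74
G = 255 × (1-M) × (1-K) = 255 × 0.62 × 0.69 = 109.089 → 109
B = 255 × (1-Y) × (1-K) = 255 × 0.62 × 0.69 = 109.089 → 109
= RGB(74, 109, 109)


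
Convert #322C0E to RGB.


32 → 50 (R)
2C → 44 (G)
0E → 14 (B)
= RGB(50, 44, 14)


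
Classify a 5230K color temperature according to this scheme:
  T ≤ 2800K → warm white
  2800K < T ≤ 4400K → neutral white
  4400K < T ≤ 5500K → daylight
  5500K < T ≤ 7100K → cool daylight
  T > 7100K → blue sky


Temperature: 5230K
4400K < 5230K ≤ 5500K → daylight
Classification: daylight


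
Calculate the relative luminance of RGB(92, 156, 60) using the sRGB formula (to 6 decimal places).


Linearize each channel (sRGB transfer function): c = v/255; c_lin = c/12.92 if c ≤ 0.04045, else ((c+0.055)/1.055)^2.4
  R: 92/255 ≈ 0.360784 > 0.04045 → ((0.360784+0.055)/1.055)^2.4 ≈ 0.107023
  G: 156/255 ≈ 0.611765 > 0.04045 → ((0.611765+0.055)/1.055)^2.4 ≈ 0.332452
  B: 60/255 ≈ 0.235294 > 0.04045 → ((0.235294+0.055)/1.055)^2.4 ≈ 0.045186
R_lin = 0.107023, G_lin = 0.332452, B_lin = 0.045186
L = 0.2126×R + 0.7152×G + 0.0722×B
L = 0.2126×0.107023 + 0.7152×0.332452 + 0.0722×0.045186
L ≈ 0.263785


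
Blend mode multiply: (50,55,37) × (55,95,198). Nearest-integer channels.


Multiply: C = A×B/255, rounded to nearest integer
R: 50×55/255 = 2750/255 ≈ 10.784 → 11
G: 55×95/255 = 5225/255 ≈ 20.490 → 20
B: 37×198/255 = 7326/255 ≈ 28.729 → 29
= RGB(11, 20, 29)


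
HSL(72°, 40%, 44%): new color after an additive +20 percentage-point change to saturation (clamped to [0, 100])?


Original S = 40%
Adjustment = +20 percentage points
New S = 40 + (20) = 60
Clamp to [0, 100] → 60
= HSL(72°, 60%, 44%)


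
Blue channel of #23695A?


Color: #23695A
R = 23 = 35
G = 69 = 105
B = 5A = 90
Blue = 90


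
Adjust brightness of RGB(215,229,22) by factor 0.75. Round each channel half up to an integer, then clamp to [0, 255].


Multiply each channel by 0.75, round half up, clamp to [0, 255]
R: 215×0.75 = 161.25 → round → 161
G: 229×0.75 = 171.75 → round → 172
B: 22×0.75 = 16.5 → round → 17
= RGB(161, 172, 17)


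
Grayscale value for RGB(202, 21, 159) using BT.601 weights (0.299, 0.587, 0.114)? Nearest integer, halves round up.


Gray = 0.299×R + 0.587×G + 0.114×B
Gray = 0.299×202 + 0.587×21 + 0.114×159
Gray = 60.398 + 12.327 + 18.126
Gray = 90.851 → round half up → 91
Gray = 91


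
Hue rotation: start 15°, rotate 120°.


New hue = (H + rotation) mod 360
New hue = (15 + 120) mod 360
= 135 mod 360
= 135°


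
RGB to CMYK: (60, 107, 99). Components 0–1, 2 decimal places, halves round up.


R'=60/255≈0.2353, G'=107/255≈0.4196, B'=99/255≈0.3882
K = 1 - max(R',G',B') = 1 - 107/255 = 148/255 = 0.58039… → 0.58
(1-R'-K)/(1-K) simplifies to (max-R)/max with max = 107:
C = (107-60)/107 = 47/107 = 0.43925… → 0.44
M = (107-107)/107 = 0/107 = 0 → 0.00
Y = (107-99)/107 = 8/107 = 0.07476… → 0.07
= CMYK(0.44, 0.00, 0.07, 0.58)


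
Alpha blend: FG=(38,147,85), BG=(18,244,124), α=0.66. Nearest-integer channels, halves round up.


C = α×F + (1-α)×B, with 1-α = 0.34
R: 0.66×38 + 0.34×18 = 25.08 + 6.12 = 31.20 → 31
G: 0.66×147 + 0.34×244 = 97.02 + 82.96 = 179.98 → 180
B: 0.66×85 + 0.34×124 = 56.10 + 42.16 = 98.26 → 98
= RGB(31, 180, 98)


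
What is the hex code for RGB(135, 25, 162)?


R = 135 → 87 (hex)
G = 25 → 19 (hex)
B = 162 → A2 (hex)
Hex = #8719A2


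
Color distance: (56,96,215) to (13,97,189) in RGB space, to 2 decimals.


d = √[(R₁-R₂)² + (G₁-G₂)² + (B₁-B₂)²]
d = √[(56-13)² + (96-97)² + (215-189)²]
d = √[1849 + 1 + 676]
d = √2526
d ≈ 50.26


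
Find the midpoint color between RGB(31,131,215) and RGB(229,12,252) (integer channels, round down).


Midpoint: each channel = ⌊(C₁+C₂)/2⌋
R: ⌊(31+229)/2⌋ = 130
G: ⌊(131+12)/2⌋ = 71
B: ⌊(215+252)/2⌋ = 233
= RGB(130, 71, 233)


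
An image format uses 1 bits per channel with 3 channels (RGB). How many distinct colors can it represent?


Total bits = 1 bits/channel × 3 channels = 3 bits
Distinct colors = 2^3
= 8 colors


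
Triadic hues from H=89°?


Triadic: equally spaced at 120° intervals
H1 = 89°
H2 = (89 + 120) mod 360 = 209°
H3 = (89 + 240) mod 360 = 329°
Triadic = 89°, 209°, 329°


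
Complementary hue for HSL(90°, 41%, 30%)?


Complement = opposite side of color wheel = hue + 180°
H' = (90 + 180) mod 360 = 270°
S and L unchanged.
= HSL(270°, 41%, 30%)


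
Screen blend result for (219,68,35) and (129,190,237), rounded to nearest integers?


Screen: C = 255 - (255-A)×(255-B)/255, rounded to nearest integer
R: 255 - (255-219)×(255-129)/255 = 255 - 4536/255 ≈ 255 - 17.788 = 237.212 → 237
G: 255 - (255-68)×(255-190)/255 = 255 - 12155/255 ≈ 255 - 47.667 = 207.333 → 207
B: 255 - (255-35)×(255-237)/255 = 255 - 3960/255 ≈ 255 - 15.529 = 239.471 → 239
= RGB(237, 207, 239)


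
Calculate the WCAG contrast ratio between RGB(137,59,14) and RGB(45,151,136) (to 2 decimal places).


Linearize each sRGB channel c=v/255: c/12.92 if c ≤ 0.04045 else ((c+0.055)/1.055)^2.4
L = 0.2126×R_lin + 0.7152×G_lin + 0.0722×B_lin
Color 1 (137,59,14):
  R=137: 137/255≈0.5373 > 0.04045 → ((0.5373+0.055)/1.055)^2.4 ≈ 0.25016
  G=59: 59/255≈0.2314 > 0.04045 → ((0.2314+0.055)/1.055)^2.4 ≈ 0.04374
  B=14: 14/255≈0.0549 > 0.04045 → ((0.0549+0.055)/1.055)^2.4 ≈ 0.00439
  L1 = 0.2126×0.25016 + 0.7152×0.04374 + 0.0722×0.00439 ≈ 0.08478
Color 2 (45,151,136):
  R=45: 45/255≈0.1765 > 0.04045 → ((0.1765+0.055)/1.055)^2.4 ≈ 0.02624
  G=151: 151/255≈0.5922 > 0.04045 → ((0.5922+0.055)/1.055)^2.4 ≈ 0.30947
  B=136: 136/255≈0.5333 > 0.04045 → ((0.5333+0.055)/1.055)^2.4 ≈ 0.24620
  L2 = 0.2126×0.02624 + 0.7152×0.30947 + 0.0722×0.24620 ≈ 0.24469
Lighter = 0.24469, Darker = 0.08478
Ratio = (L_lighter + 0.05) / (L_darker + 0.05)
Ratio = (0.24469 + 0.05) / (0.08478 + 0.05) = 0.29469 / 0.13478 ≈ 2.1864
Ratio ≈ 2.19:1


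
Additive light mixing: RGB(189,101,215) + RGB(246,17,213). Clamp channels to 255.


Additive: each channel = min(255, C₁+C₂)
R: 189+246 = 435 → 255
G: 101+17 = 118 → 118
B: 215+213 = 428 → 255
= RGB(255, 118, 255)


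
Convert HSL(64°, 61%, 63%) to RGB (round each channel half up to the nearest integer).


H=64°, S=0.61, L=0.63
C = (1-|2L-1|)×S = (1-|0.26|)×0.61 = 0.4514
H' = H/60 = 64/60 ≈ 1.0667; X = C×(1-|H' mod 2 - 1|) ≈ 0.4213
m = L - C/2 = 0.63 - 0.2257 = 0.4043
Sector ⌊H'⌋ = 1 → (R',G',B') = (≈0.4213, 0.4514, 0.0)
RGB = ((R'+m)×255, (G'+m)×255, (B'+m)×255) = (210.5297, 218.2035, 103.0965)
Round half up → RGB(211, 218, 103)


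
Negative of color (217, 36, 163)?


Invert: (255-R, 255-G, 255-B)
R: 255-217 = 38
G: 255-36 = 219
B: 255-163 = 92
= RGB(38, 219, 92)


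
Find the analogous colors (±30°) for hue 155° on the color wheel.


Base hue: 155°
Left analog: (155 - 30) mod 360 = 125°
Right analog: (155 + 30) mod 360 = 185°
Analogous hues = 125° and 185°


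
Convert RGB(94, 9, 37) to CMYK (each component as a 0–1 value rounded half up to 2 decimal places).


R'=94/255≈0.3686, G'=9/255≈0.0353, B'=37/255≈0.1451
K = 1 - max(R',G',B') = 1 - 94/255 = 161/255 = 0.63137… → 0.63
(1-R'-K)/(1-K) simplifies to (max-R)/max with max = 94:
C = (94-94)/94 = 0/94 = 0 → 0.00
M = (94-9)/94 = 85/94 = 0.90425… → 0.90
Y = (94-37)/94 = 57/94 = 0.60638… → 0.61
= CMYK(0.00, 0.90, 0.61, 0.63)


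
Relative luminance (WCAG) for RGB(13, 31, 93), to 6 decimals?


Linearize each channel (sRGB transfer function): c = v/255; c_lin = c/12.92 if c ≤ 0.04045, else ((c+0.055)/1.055)^2.4
  R: 13/255 ≈ 0.050980 > 0.04045 → ((0.050980+0.055)/1.055)^2.4 ≈ 0.004025
  G: 31/255 ≈ 0.121569 > 0.04045 → ((0.121569+0.055)/1.055)^2.4 ≈ 0.013702
  B: 93/255 ≈ 0.364706 > 0.04045 → ((0.364706+0.055)/1.055)^2.4 ≈ 0.109462
R_lin = 0.004025, G_lin = 0.013702, B_lin = 0.109462
L = 0.2126×R + 0.7152×G + 0.0722×B
L = 0.2126×0.004025 + 0.7152×0.013702 + 0.0722×0.109462
L ≈ 0.018559


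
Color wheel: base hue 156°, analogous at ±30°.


Base hue: 156°
Left analog: (156 - 30) mod 360 = 126°
Right analog: (156 + 30) mod 360 = 186°
Analogous hues = 126° and 186°


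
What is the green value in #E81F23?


Color: #E81F23
R = E8 = 232
G = 1F = 31
B = 23 = 35
Green = 31


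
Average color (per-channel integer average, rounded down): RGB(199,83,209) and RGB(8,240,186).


Midpoint: each channel = ⌊(C₁+C₂)/2⌋
R: ⌊(199+8)/2⌋ = 103
G: ⌊(83+240)/2⌋ = 161
B: ⌊(209+186)/2⌋ = 197
= RGB(103, 161, 197)


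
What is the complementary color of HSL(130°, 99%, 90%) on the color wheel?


Complement = opposite side of color wheel = hue + 180°
H' = (130 + 180) mod 360 = 310°
S and L unchanged.
= HSL(310°, 99%, 90%)


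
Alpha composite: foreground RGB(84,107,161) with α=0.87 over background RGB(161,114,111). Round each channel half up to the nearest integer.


C = α×F + (1-α)×B, with 1-α = 0.13
R: 0.87×84 + 0.13×161 = 73.08 + 20.93 = 94.01 → 94
G: 0.87×107 + 0.13×114 = 93.09 + 14.82 = 107.91 → 108
B: 0.87×161 + 0.13×111 = 140.07 + 14.43 = 154.50 → 155
= RGB(94, 108, 155)


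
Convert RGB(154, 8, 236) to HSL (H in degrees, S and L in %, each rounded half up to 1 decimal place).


Normalize: R'=154/255≈0.6039, G'=8/255≈0.0314, B'=236/255≈0.9255
Max=236/255, Min=8/255, Δ=Max-Min=228/255
L = (Max+Min)/2 = (236+8)/510 = 244/510 = 0.47843… → L = 47.8%
L ≤ 0.5 → S = Δ/(Max+Min) = 228/(236+8) = 228/244 = 0.93442… → S = 93.4%
(the 1/255 factors cancel in S and H, so raw channel differences can be used)
Max is B' → H = 60 × ((R-G)/Δ + 4) = 60 × ((154-8)/228 + 4)
  146/228 + 4 = 0.6403… + 4 = 4.6403…
  H = 60 × 4.6403… = 278.421…° → H = 278.4°
= HSL(278.4°, 93.4%, 47.8%)


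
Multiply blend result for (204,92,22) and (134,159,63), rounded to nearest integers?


Multiply: C = A×B/255, rounded to nearest integer
R: 204×134/255 = 27336/255 ≈ 107.200 → 107
G: 92×159/255 = 14628/255 ≈ 57.365 → 57
B: 22×63/255 = 1386/255 ≈ 5.435 → 5
= RGB(107, 57, 5)


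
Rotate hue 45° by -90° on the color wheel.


New hue = (H + rotation) mod 360
New hue = (45 -90) mod 360
= -45 mod 360
= 315°


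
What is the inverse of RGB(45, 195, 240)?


Invert: (255-R, 255-G, 255-B)
R: 255-45 = 210
G: 255-195 = 60
B: 255-240 = 15
= RGB(210, 60, 15)


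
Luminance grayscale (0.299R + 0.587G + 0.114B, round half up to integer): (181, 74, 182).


Gray = 0.299×R + 0.587×G + 0.114×B
Gray = 0.299×181 + 0.587×74 + 0.114×182
Gray = 54.119 + 43.438 + 20.748
Gray = 118.305 → round half up → 118
Gray = 118


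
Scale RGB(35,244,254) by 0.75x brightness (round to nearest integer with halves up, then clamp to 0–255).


Multiply each channel by 0.75, round half up, clamp to [0, 255]
R: 35×0.75 = 26.25 → round → 26
G: 244×0.75 = 183
B: 254×0.75 = 190.5 → round → 191
= RGB(26, 183, 191)


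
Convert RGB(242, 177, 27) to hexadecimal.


R = 242 → F2 (hex)
G = 177 → B1 (hex)
B = 27 → 1B (hex)
Hex = #F2B11B


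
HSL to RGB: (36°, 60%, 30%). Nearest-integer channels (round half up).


H=36°, S=0.60, L=0.30
C = (1-|2L-1|)×S = (1-|-0.40|)×0.60 = 0.36
H' = H/60 = 36/60 ≈ 0.6000; X = C×(1-|H' mod 2 - 1|) = 0.216
m = L - C/2 = 0.30 - 0.18 = 0.12
Sector ⌊H'⌋ = 0 → (R',G',B') = (0.36, 0.216, 0.0)
RGB = ((R'+m)×255, (G'+m)×255, (B'+m)×255) = (122.4, 85.68, 30.6)
Round half up → RGB(122, 86, 31)


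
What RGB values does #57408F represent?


57 → 87 (R)
40 → 64 (G)
8F → 143 (B)
= RGB(87, 64, 143)


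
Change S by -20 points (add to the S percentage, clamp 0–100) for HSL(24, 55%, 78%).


Original S = 55%
Adjustment = -20 percentage points
New S = 55 + (-20) = 35
Clamp to [0, 100] → 35
= HSL(24°, 35%, 78%)


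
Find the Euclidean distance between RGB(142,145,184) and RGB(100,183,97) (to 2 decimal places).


d = √[(R₁-R₂)² + (G₁-G₂)² + (B₁-B₂)²]
d = √[(142-100)² + (145-183)² + (184-97)²]
d = √[1764 + 1444 + 7569]
d = √10777
d ≈ 103.81


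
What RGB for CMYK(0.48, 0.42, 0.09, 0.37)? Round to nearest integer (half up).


R = 255 × (1-C) × (1-K) = 255 × 0.52 × 0.63 = 83.538 → 84
G = 255 × (1-M) × (1-K) = 255 × 0.58 × 0.63 = 93.177 → 93
B = 255 × (1-Y) × (1-K) = 255 × 0.91 × 0.63 = 146.1915 → 146
= RGB(84, 93, 146)


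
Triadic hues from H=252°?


Triadic: equally spaced at 120° intervals
H1 = 252°
H2 = (252 + 120) mod 360 = 12°
H3 = (252 + 240) mod 360 = 132°
Triadic = 252°, 12°, 132°


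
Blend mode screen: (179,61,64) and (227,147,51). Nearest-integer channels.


Screen: C = 255 - (255-A)×(255-B)/255, rounded to nearest integer
R: 255 - (255-179)×(255-227)/255 = 255 - 2128/255 ≈ 255 - 8.345 = 246.655 → 247
G: 255 - (255-61)×(255-147)/255 = 255 - 20952/255 ≈ 255 - 82.165 = 172.835 → 173
B: 255 - (255-64)×(255-51)/255 = 255 - 38964/255 ≈ 255 - 152.800 = 102.200 → 102
= RGB(247, 173, 102)


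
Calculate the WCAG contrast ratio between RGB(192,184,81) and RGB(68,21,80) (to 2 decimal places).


Linearize each sRGB channel c=v/255: c/12.92 if c ≤ 0.04045 else ((c+0.055)/1.055)^2.4
L = 0.2126×R_lin + 0.7152×G_lin + 0.0722×B_lin
Color 1 (192,184,81):
  R=192: 192/255≈0.7529 > 0.04045 → ((0.7529+0.055)/1.055)^2.4 ≈ 0.52712
  G=184: 184/255≈0.7216 > 0.04045 → ((0.7216+0.055)/1.055)^2.4 ≈ 0.47932
  B=81: 81/255≈0.3176 > 0.04045 → ((0.3176+0.055)/1.055)^2.4 ≈ 0.08228
  L1 = 0.2126×0.52712 + 0.7152×0.47932 + 0.0722×0.08228 ≈ 0.46082
Color 2 (68,21,80):
  R=68: 68/255≈0.2667 > 0.04045 → ((0.2667+0.055)/1.055)^2.4 ≈ 0.05781
  G=21: 21/255≈0.0824 > 0.04045 → ((0.0824+0.055)/1.055)^2.4 ≈ 0.00750
  B=80: 80/255≈0.3137 > 0.04045 → ((0.3137+0.055)/1.055)^2.4 ≈ 0.08022
  L2 = 0.2126×0.05781 + 0.7152×0.00750 + 0.0722×0.08022 ≈ 0.02344
Lighter = 0.46082, Darker = 0.02344
Ratio = (L_lighter + 0.05) / (L_darker + 0.05)
Ratio = (0.46082 + 0.05) / (0.02344 + 0.05) = 0.51082 / 0.07344 ≈ 6.9551
Ratio ≈ 6.96:1


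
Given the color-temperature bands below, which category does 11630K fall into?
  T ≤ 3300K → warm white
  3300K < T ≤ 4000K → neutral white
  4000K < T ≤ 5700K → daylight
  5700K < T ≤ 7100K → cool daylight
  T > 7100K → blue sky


Temperature: 11630K
11630K > 7100K → blue sky
Classification: blue sky


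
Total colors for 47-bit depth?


Colors = 2^bits = 2^47
= 140,737,488,355,328 colors


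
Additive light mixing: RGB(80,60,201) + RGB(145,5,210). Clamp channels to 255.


Additive: each channel = min(255, C₁+C₂)
R: 80+145 = 225 → 225
G: 60+5 = 65 → 65
B: 201+210 = 411 → 255
= RGB(225, 65, 255)


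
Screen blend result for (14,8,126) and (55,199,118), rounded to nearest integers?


Screen: C = 255 - (255-A)×(255-B)/255, rounded to nearest integer
R: 255 - (255-14)×(255-55)/255 = 255 - 48200/255 ≈ 255 - 189.020 = 65.980 → 66
G: 255 - (255-8)×(255-199)/255 = 255 - 13832/255 ≈ 255 - 54.243 = 200.757 → 201
B: 255 - (255-126)×(255-118)/255 = 255 - 17673/255 ≈ 255 - 69.306 = 185.694 → 186
= RGB(66, 201, 186)


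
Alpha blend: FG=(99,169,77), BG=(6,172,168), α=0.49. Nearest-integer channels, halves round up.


C = α×F + (1-α)×B, with 1-α = 0.51
R: 0.49×99 + 0.51×6 = 48.51 + 3.06 = 51.57 → 52
G: 0.49×169 + 0.51×172 = 82.81 + 87.72 = 170.53 → 171
B: 0.49×77 + 0.51×168 = 37.73 + 85.68 = 123.41 → 123
= RGB(52, 171, 123)


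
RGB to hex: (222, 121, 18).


R = 222 → DE (hex)
G = 121 → 79 (hex)
B = 18 → 12 (hex)
Hex = #DE7912


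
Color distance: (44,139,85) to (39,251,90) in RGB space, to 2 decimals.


d = √[(R₁-R₂)² + (G₁-G₂)² + (B₁-B₂)²]
d = √[(44-39)² + (139-251)² + (85-90)²]
d = √[25 + 12544 + 25]
d = √12594
d ≈ 112.22


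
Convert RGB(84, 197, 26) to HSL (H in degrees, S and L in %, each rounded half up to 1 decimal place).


Normalize: R'=84/255≈0.3294, G'=197/255≈0.7725, B'=26/255≈0.1020
Max=197/255, Min=26/255, Δ=Max-Min=171/255
L = (Max+Min)/2 = (197+26)/510 = 223/510 = 0.43725… → L = 43.7%
L ≤ 0.5 → S = Δ/(Max+Min) = 171/(197+26) = 171/223 = 0.76681… → S = 76.7%
(the 1/255 factors cancel in S and H, so raw channel differences can be used)
Max is G' → H = 60 × ((B-R)/Δ + 2) = 60 × ((26-84)/171 + 2)
  -58/171 + 2 = -0.3391… + 2 = 1.6608…
  H = 60 × 1.6608… = 99.649…° → H = 99.6°
= HSL(99.6°, 76.7%, 43.7%)


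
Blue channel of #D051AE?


Color: #D051AE
R = D0 = 208
G = 51 = 81
B = AE = 174
Blue = 174


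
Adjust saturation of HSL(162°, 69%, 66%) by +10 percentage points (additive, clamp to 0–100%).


Original S = 69%
Adjustment = +10 percentage points
New S = 69 + (10) = 79
Clamp to [0, 100] → 79
= HSL(162°, 79%, 66%)


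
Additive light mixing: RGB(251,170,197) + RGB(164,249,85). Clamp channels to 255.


Additive: each channel = min(255, C₁+C₂)
R: 251+164 = 415 → 255
G: 170+249 = 419 → 255
B: 197+85 = 282 → 255
= RGB(255, 255, 255)


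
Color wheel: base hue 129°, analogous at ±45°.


Base hue: 129°
Left analog: (129 - 45) mod 360 = 84°
Right analog: (129 + 45) mod 360 = 174°
Analogous hues = 84° and 174°


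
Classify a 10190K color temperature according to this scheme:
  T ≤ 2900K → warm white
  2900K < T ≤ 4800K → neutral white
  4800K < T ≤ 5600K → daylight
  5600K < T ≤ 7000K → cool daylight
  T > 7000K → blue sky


Temperature: 10190K
10190K > 7000K → blue sky
Classification: blue sky


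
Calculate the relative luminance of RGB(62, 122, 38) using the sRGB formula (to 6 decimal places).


Linearize each channel (sRGB transfer function): c = v/255; c_lin = c/12.92 if c ≤ 0.04045, else ((c+0.055)/1.055)^2.4
  R: 62/255 ≈ 0.243137 > 0.04045 → ((0.243137+0.055)/1.055)^2.4 ≈ 0.048172
  G: 122/255 ≈ 0.478431 > 0.04045 → ((0.478431+0.055)/1.055)^2.4 ≈ 0.194618
  B: 38/255 ≈ 0.149020 > 0.04045 → ((0.149020+0.055)/1.055)^2.4 ≈ 0.019382
R_lin = 0.048172, G_lin = 0.194618, B_lin = 0.019382
L = 0.2126×R + 0.7152×G + 0.0722×B
L = 0.2126×0.048172 + 0.7152×0.194618 + 0.0722×0.019382
L ≈ 0.150831


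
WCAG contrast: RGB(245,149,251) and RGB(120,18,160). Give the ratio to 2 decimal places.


Linearize each sRGB channel c=v/255: c/12.92 if c ≤ 0.04045 else ((c+0.055)/1.055)^2.4
L = 0.2126×R_lin + 0.7152×G_lin + 0.0722×B_lin
Color 1 (245,149,251):
  R=245: 245/255≈0.9608 > 0.04045 → ((0.9608+0.055)/1.055)^2.4 ≈ 0.91310
  G=149: 149/255≈0.5843 > 0.04045 → ((0.5843+0.055)/1.055)^2.4 ≈ 0.30054
  B=251: 251/255≈0.9843 > 0.04045 → ((0.9843+0.055)/1.055)^2.4 ≈ 0.96469
  L1 = 0.2126×0.91310 + 0.7152×0.30054 + 0.0722×0.96469 ≈ 0.47872
Color 2 (120,18,160):
  R=120: 120/255≈0.4706 > 0.04045 → ((0.4706+0.055)/1.055)^2.4 ≈ 0.18782
  G=18: 18/255≈0.0706 > 0.04045 → ((0.0706+0.055)/1.055)^2.4 ≈ 0.00605
  B=160: 160/255≈0.6275 > 0.04045 → ((0.6275+0.055)/1.055)^2.4 ≈ 0.35153
  L2 = 0.2126×0.18782 + 0.7152×0.00605 + 0.0722×0.35153 ≈ 0.06964
Lighter = 0.47872, Darker = 0.06964
Ratio = (L_lighter + 0.05) / (L_darker + 0.05)
Ratio = (0.47872 + 0.05) / (0.06964 + 0.05) = 0.52872 / 0.11964 ≈ 4.4194
Ratio ≈ 4.42:1


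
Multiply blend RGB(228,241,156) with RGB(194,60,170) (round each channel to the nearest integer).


Multiply: C = A×B/255, rounded to nearest integer
R: 228×194/255 = 44232/255 ≈ 173.459 → 173
G: 241×60/255 = 14460/255 ≈ 56.706 → 57
B: 156×170/255 = 26520/255 ≈ 104.000 → 104
= RGB(173, 57, 104)


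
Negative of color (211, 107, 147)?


Invert: (255-R, 255-G, 255-B)
R: 255-211 = 44
G: 255-107 = 148
B: 255-147 = 108
= RGB(44, 148, 108)


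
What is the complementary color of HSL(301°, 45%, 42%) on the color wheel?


Complement = opposite side of color wheel = hue + 180°
H' = (301 + 180) mod 360 = 121°
S and L unchanged.
= HSL(121°, 45%, 42%)


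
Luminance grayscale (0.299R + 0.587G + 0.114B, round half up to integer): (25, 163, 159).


Gray = 0.299×R + 0.587×G + 0.114×B
Gray = 0.299×25 + 0.587×163 + 0.114×159
Gray = 7.475 + 95.681 + 18.126
Gray = 121.282 → round half up → 121
Gray = 121


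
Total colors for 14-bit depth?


Colors = 2^bits = 2^14
= 16,384 colors


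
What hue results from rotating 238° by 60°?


New hue = (H + rotation) mod 360
New hue = (238 + 60) mod 360
= 298 mod 360
= 298°


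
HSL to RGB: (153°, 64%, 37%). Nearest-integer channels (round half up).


H=153°, S=0.64, L=0.37
C = (1-|2L-1|)×S = (1-|-0.26|)×0.64 = 0.4736
H' = H/60 = 153/60 ≈ 2.5500; X = C×(1-|H' mod 2 - 1|) = 0.26048
m = L - C/2 = 0.37 - 0.2368 = 0.1332
Sector ⌊H'⌋ = 2 → (R',G',B') = (0.0, 0.4736, 0.26048)
RGB = ((R'+m)×255, (G'+m)×255, (B'+m)×255) = (33.966, 154.734, 100.3884)
Round half up → RGB(34, 155, 100)


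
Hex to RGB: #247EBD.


24 → 36 (R)
7E → 126 (G)
BD → 189 (B)
= RGB(36, 126, 189)


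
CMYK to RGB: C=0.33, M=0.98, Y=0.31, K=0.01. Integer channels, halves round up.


R = 255 × (1-C) × (1-K) = 255 × 0.67 × 0.99 = 169.1415 → 169
G = 255 × (1-M) × (1-K) = 255 × 0.02 × 0.99 = 5.049 → 5
B = 255 × (1-Y) × (1-K) = 255 × 0.69 × 0.99 = 174.1905 → 174
= RGB(169, 5, 174)


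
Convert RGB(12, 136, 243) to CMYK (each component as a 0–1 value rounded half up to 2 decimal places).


R'=12/255≈0.0471, G'=136/255≈0.5333, B'=243/255≈0.9529
K = 1 - max(R',G',B') = 1 - 243/255 = 12/255 = 0.04705… → 0.05
(1-R'-K)/(1-K) simplifies to (max-R)/max with max = 243:
C = (243-12)/243 = 231/243 = 0.95061… → 0.95
M = (243-136)/243 = 107/243 = 0.44032… → 0.44
Y = (243-243)/243 = 0/243 = 0 → 0.00
= CMYK(0.95, 0.44, 0.00, 0.05)


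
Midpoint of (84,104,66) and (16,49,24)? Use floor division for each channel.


Midpoint: each channel = ⌊(C₁+C₂)/2⌋
R: ⌊(84+16)/2⌋ = 50
G: ⌊(104+49)/2⌋ = 76
B: ⌊(66+24)/2⌋ = 45
= RGB(50, 76, 45)


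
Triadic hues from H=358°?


Triadic: equally spaced at 120° intervals
H1 = 358°
H2 = (358 + 120) mod 360 = 118°
H3 = (358 + 240) mod 360 = 238°
Triadic = 358°, 118°, 238°


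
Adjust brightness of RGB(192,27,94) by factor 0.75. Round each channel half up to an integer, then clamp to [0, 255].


Multiply each channel by 0.75, round half up, clamp to [0, 255]
R: 192×0.75 = 144
G: 27×0.75 = 20.25 → round → 20
B: 94×0.75 = 70.5 → round → 71
= RGB(144, 20, 71)


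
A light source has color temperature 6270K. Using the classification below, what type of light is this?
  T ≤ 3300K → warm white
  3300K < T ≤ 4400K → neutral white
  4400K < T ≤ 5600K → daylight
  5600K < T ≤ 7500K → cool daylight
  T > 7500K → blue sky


Temperature: 6270K
5600K < 6270K ≤ 7500K → cool daylight
Classification: cool daylight


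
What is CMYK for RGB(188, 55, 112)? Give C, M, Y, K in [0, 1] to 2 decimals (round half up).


R'=188/255≈0.7373, G'=55/255≈0.2157, B'=112/255≈0.4392
K = 1 - max(R',G',B') = 1 - 188/255 = 67/255 = 0.26274… → 0.26
(1-R'-K)/(1-K) simplifies to (max-R)/max with max = 188:
C = (188-188)/188 = 0/188 = 0 → 0.00
M = (188-55)/188 = 133/188 = 0.70744… → 0.71
Y = (188-112)/188 = 76/188 = 0.40425… → 0.40
= CMYK(0.00, 0.71, 0.40, 0.26)


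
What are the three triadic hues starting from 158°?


Triadic: equally spaced at 120° intervals
H1 = 158°
H2 = (158 + 120) mod 360 = 278°
H3 = (158 + 240) mod 360 = 38°
Triadic = 158°, 278°, 38°


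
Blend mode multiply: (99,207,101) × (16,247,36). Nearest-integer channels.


Multiply: C = A×B/255, rounded to nearest integer
R: 99×16/255 = 1584/255 ≈ 6.212 → 6
G: 207×247/255 = 51129/255 ≈ 200.506 → 201
B: 101×36/255 = 3636/255 ≈ 14.259 → 14
= RGB(6, 201, 14)


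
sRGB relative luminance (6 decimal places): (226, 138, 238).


Linearize each channel (sRGB transfer function): c = v/255; c_lin = c/12.92 if c ≤ 0.04045, else ((c+0.055)/1.055)^2.4
  R: 226/255 ≈ 0.886275 > 0.04045 → ((0.886275+0.055)/1.055)^2.4 ≈ 0.760525
  G: 138/255 ≈ 0.541176 > 0.04045 → ((0.541176+0.055)/1.055)^2.4 ≈ 0.254152
  B: 238/255 ≈ 0.933333 > 0.04045 → ((0.933333+0.055)/1.055)^2.4 ≈ 0.854993
R_lin = 0.760525, G_lin = 0.254152, B_lin = 0.854993
L = 0.2126×R + 0.7152×G + 0.0722×B
L = 0.2126×0.760525 + 0.7152×0.254152 + 0.0722×0.854993
L ≈ 0.405188


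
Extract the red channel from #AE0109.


Color: #AE0109
R = AE = 174
G = 01 = 1
B = 09 = 9
Red = 174


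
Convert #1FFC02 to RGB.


1F → 31 (R)
FC → 252 (G)
02 → 2 (B)
= RGB(31, 252, 2)


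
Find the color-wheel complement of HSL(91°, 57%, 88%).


Complement = opposite side of color wheel = hue + 180°
H' = (91 + 180) mod 360 = 271°
S and L unchanged.
= HSL(271°, 57%, 88%)


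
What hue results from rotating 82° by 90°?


New hue = (H + rotation) mod 360
New hue = (82 + 90) mod 360
= 172 mod 360
= 172°


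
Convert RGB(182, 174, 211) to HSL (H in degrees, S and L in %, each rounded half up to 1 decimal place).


Normalize: R'=182/255≈0.7137, G'=174/255≈0.6824, B'=211/255≈0.8275
Max=211/255, Min=174/255, Δ=Max-Min=37/255
L = (Max+Min)/2 = (211+174)/510 = 385/510 = 0.75490… → L = 75.5%
L > 0.5 → S = Δ/(2-Max-Min) = 37/(510-211-174) = 37/125 = 0.296 → S = 29.6%
(the 1/255 factors cancel in S and H, so raw channel differences can be used)
Max is B' → H = 60 × ((R-G)/Δ + 4) = 60 × ((182-174)/37 + 4)
  8/37 + 4 = 0.2162… + 4 = 4.2162…
  H = 60 × 4.2162… = 252.972…° → H = 253.0°
= HSL(253.0°, 29.6%, 75.5%)


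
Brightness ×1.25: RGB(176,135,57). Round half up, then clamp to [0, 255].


Multiply each channel by 1.25, round half up, clamp to [0, 255]
R: 176×1.25 = 220
G: 135×1.25 = 168.75 → round → 169
B: 57×1.25 = 71.25 → round → 71
= RGB(220, 169, 71)


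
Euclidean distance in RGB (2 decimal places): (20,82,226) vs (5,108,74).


d = √[(R₁-R₂)² + (G₁-G₂)² + (B₁-B₂)²]
d = √[(20-5)² + (82-108)² + (226-74)²]
d = √[225 + 676 + 23104]
d = √24005
d ≈ 154.94


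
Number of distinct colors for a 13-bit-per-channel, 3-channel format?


Total bits = 13 bits/channel × 3 channels = 39 bits
Distinct colors = 2^39
= 549,755,813,888 colors


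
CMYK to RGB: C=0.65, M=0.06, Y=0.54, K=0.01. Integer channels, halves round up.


R = 255 × (1-C) × (1-K) = 255 × 0.35 × 0.99 = 88.3575 → 88
G = 255 × (1-M) × (1-K) = 255 × 0.94 × 0.99 = 237.303 → 237
B = 255 × (1-Y) × (1-K) = 255 × 0.46 × 0.99 = 116.127 → 116
= RGB(88, 237, 116)


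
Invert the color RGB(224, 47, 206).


Invert: (255-R, 255-G, 255-B)
R: 255-224 = 31
G: 255-47 = 208
B: 255-206 = 49
= RGB(31, 208, 49)


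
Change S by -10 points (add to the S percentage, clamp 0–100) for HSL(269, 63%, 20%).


Original S = 63%
Adjustment = -10 percentage points
New S = 63 + (-10) = 53
Clamp to [0, 100] → 53
= HSL(269°, 53%, 20%)


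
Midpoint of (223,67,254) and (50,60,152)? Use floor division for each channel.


Midpoint: each channel = ⌊(C₁+C₂)/2⌋
R: ⌊(223+50)/2⌋ = 136
G: ⌊(67+60)/2⌋ = 63
B: ⌊(254+152)/2⌋ = 203
= RGB(136, 63, 203)


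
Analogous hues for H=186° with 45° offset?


Base hue: 186°
Left analog: (186 - 45) mod 360 = 141°
Right analog: (186 + 45) mod 360 = 231°
Analogous hues = 141° and 231°


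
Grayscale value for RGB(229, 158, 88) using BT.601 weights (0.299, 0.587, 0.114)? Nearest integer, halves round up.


Gray = 0.299×R + 0.587×G + 0.114×B
Gray = 0.299×229 + 0.587×158 + 0.114×88
Gray = 68.471 + 92.746 + 10.032
Gray = 171.249 → round half up → 171
Gray = 171


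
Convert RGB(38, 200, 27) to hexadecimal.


R = 38 → 26 (hex)
G = 200 → C8 (hex)
B = 27 → 1B (hex)
Hex = #26C81B


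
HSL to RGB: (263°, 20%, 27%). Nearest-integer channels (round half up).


H=263°, S=0.20, L=0.27
C = (1-|2L-1|)×S = (1-|-0.46|)×0.20 = 0.108
H' = H/60 = 263/60 ≈ 4.3833; X = C×(1-|H' mod 2 - 1|) = 0.0414
m = L - C/2 = 0.27 - 0.054 = 0.216
Sector ⌊H'⌋ = 4 → (R',G',B') = (0.0414, 0.0, 0.108)
RGB = ((R'+m)×255, (G'+m)×255, (B'+m)×255) = (65.637, 55.08, 82.62)
Round half up → RGB(66, 55, 83)


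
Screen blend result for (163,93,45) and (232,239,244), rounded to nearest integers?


Screen: C = 255 - (255-A)×(255-B)/255, rounded to nearest integer
R: 255 - (255-163)×(255-232)/255 = 255 - 2116/255 ≈ 255 - 8.298 = 246.702 → 247
G: 255 - (255-93)×(255-239)/255 = 255 - 2592/255 ≈ 255 - 10.165 = 244.835 → 245
B: 255 - (255-45)×(255-244)/255 = 255 - 2310/255 ≈ 255 - 9.059 = 245.941 → 246
= RGB(247, 245, 246)


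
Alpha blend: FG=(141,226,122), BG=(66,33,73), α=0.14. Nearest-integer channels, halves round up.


C = α×F + (1-α)×B, with 1-α = 0.86
R: 0.14×141 + 0.86×66 = 19.74 + 56.76 = 76.50 → 77
G: 0.14×226 + 0.86×33 = 31.64 + 28.38 = 60.02 → 60
B: 0.14×122 + 0.86×73 = 17.08 + 62.78 = 79.86 → 80
= RGB(77, 60, 80)


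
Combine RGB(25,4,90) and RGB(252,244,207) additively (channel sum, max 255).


Additive: each channel = min(255, C₁+C₂)
R: 25+252 = 277 → 255
G: 4+244 = 248 → 248
B: 90+207 = 297 → 255
= RGB(255, 248, 255)


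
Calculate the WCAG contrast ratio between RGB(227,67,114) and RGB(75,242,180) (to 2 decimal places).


Linearize each sRGB channel c=v/255: c/12.92 if c ≤ 0.04045 else ((c+0.055)/1.055)^2.4
L = 0.2126×R_lin + 0.7152×G_lin + 0.0722×B_lin
Color 1 (227,67,114):
  R=227: 227/255≈0.8902 > 0.04045 → ((0.8902+0.055)/1.055)^2.4 ≈ 0.76815
  G=67: 67/255≈0.2627 > 0.04045 → ((0.2627+0.055)/1.055)^2.4 ≈ 0.05613
  B=114: 114/255≈0.4471 > 0.04045 → ((0.4471+0.055)/1.055)^2.4 ≈ 0.16827
  L1 = 0.2126×0.76815 + 0.7152×0.05613 + 0.0722×0.16827 ≈ 0.21560
Color 2 (75,242,180):
  R=75: 75/255≈0.2941 > 0.04045 → ((0.2941+0.055)/1.055)^2.4 ≈ 0.07036
  G=242: 242/255≈0.9490 > 0.04045 → ((0.9490+0.055)/1.055)^2.4 ≈ 0.88792
  B=180: 180/255≈0.7059 > 0.04045 → ((0.7059+0.055)/1.055)^2.4 ≈ 0.45641
  L2 = 0.2126×0.07036 + 0.7152×0.88792 + 0.0722×0.45641 ≈ 0.68295
Lighter = 0.68295, Darker = 0.21560
Ratio = (L_lighter + 0.05) / (L_darker + 0.05)
Ratio = (0.68295 + 0.05) / (0.21560 + 0.05) = 0.73295 / 0.26560 ≈ 2.7596
Ratio ≈ 2.76:1


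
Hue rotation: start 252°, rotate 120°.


New hue = (H + rotation) mod 360
New hue = (252 + 120) mod 360
= 372 mod 360
= 12°


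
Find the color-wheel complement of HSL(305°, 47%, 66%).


Complement = opposite side of color wheel = hue + 180°
H' = (305 + 180) mod 360 = 125°
S and L unchanged.
= HSL(125°, 47%, 66%)


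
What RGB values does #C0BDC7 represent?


C0 → 192 (R)
BD → 189 (G)
C7 → 199 (B)
= RGB(192, 189, 199)


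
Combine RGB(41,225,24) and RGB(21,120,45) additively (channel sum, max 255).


Additive: each channel = min(255, C₁+C₂)
R: 41+21 = 62 → 62
G: 225+120 = 345 → 255
B: 24+45 = 69 → 69
= RGB(62, 255, 69)


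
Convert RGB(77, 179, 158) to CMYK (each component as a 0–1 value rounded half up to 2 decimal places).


R'=77/255≈0.3020, G'=179/255≈0.7020, B'=158/255≈0.6196
K = 1 - max(R',G',B') = 1 - 179/255 = 76/255 = 0.29803… → 0.30
(1-R'-K)/(1-K) simplifies to (max-R)/max with max = 179:
C = (179-77)/179 = 102/179 = 0.56983… → 0.57
M = (179-179)/179 = 0/179 = 0 → 0.00
Y = (179-158)/179 = 21/179 = 0.11731… → 0.12
= CMYK(0.57, 0.00, 0.12, 0.30)
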